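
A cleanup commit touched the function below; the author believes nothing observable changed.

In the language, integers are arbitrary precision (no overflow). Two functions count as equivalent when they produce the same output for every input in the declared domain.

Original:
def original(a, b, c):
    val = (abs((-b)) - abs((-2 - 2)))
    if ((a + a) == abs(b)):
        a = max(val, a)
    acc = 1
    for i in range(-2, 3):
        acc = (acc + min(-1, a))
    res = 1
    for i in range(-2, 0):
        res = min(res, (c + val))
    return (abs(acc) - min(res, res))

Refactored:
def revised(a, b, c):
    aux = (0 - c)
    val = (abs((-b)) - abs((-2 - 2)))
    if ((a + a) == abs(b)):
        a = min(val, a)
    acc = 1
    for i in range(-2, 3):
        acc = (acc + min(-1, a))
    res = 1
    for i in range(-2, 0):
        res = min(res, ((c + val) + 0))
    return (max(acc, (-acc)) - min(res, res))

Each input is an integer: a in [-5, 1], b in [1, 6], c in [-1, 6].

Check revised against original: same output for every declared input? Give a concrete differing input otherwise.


Try a=1, b=2, c=-1.
original: val becomes -2; next ((a + a) == abs(b)) evaluates to true; next a becomes 1; next acc becomes 1; next at i=-2:; next acc becomes 0; next at i=-1:; next acc becomes -1; next at i=0:; next acc becomes -2; next at i=1:; next acc becomes -3; next at i=2:; next acc becomes -4; next res becomes 1; next at i=-2:; next res becomes -3; next at i=-1:; next res becomes -3; next final value 7
revised: aux becomes 1; next val becomes -2; next ((a + a) == abs(b)) evaluates to true; next a becomes -2; next acc becomes 1; next at i=-2:; next acc becomes -1; next at i=-1:; next acc becomes -3; next at i=0:; next acc becomes -5; next at i=1:; next acc becomes -7; next at i=2:; next acc becomes -9; next res becomes 1; next at i=-2:; next res becomes -3; next at i=-1:; next res becomes -3; next final value 12
7 and 12 differ, so these are not the same function on this domain.
verdict: not equivalent; witness: a=1, b=2, c=-1


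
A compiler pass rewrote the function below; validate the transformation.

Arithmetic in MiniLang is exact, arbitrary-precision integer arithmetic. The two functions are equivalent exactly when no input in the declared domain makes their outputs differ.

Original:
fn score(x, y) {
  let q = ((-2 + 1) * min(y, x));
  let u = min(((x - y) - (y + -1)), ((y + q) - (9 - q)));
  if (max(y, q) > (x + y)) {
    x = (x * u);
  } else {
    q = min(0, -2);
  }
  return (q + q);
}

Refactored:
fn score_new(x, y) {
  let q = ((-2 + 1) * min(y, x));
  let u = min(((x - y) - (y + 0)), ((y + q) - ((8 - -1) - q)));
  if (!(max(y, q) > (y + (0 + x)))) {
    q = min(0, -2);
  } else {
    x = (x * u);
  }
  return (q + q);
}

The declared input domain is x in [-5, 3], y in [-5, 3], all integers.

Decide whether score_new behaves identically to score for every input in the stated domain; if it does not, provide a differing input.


Equivalent. The edit looks behavioral (`-1` became `0`), but over these ranges it never changes the outcome.
Sweeping the whole domain (81 inputs) finds no disagreement.
Tracing x=2, y=1: score: q := -1 | u := -10 | (max(y, q) > (x + y)): false | q := -2 | result -4 | score_new: q := -1 | u := -10 | (!(max(y, q) > (y + (0 + x)))): true | q := -2 | result -4 — matching result -4.
verdict: equivalent


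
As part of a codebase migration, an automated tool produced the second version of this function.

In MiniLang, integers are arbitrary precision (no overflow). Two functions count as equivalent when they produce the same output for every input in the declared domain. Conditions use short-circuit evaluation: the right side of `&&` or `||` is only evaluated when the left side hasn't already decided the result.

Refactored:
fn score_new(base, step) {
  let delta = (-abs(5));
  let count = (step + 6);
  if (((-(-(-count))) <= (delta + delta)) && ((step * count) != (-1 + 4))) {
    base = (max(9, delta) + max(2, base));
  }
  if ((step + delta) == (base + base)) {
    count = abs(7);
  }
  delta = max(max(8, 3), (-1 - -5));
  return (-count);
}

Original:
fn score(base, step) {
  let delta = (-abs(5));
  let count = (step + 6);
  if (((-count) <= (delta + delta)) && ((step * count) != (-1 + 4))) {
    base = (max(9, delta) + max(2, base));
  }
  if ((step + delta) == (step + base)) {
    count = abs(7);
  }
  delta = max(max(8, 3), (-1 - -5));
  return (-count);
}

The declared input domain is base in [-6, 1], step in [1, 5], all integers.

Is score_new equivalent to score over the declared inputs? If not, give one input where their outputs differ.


Evaluate both at base=-5, step=2.
score: delta := -5 | count := 8 | (((-count) <= (delta + delta)) && ((step * count) != (-1 + 4))): false | ((step + delta) == (step + base)): true | count := 7 | delta := 8 | result -7
score_new: delta := -5 | count := 8 | (((-(-(-count))) <= (delta + delta)) && ((step * count) != (-1 + 4))): false | ((step + delta) == (base + base)): false | delta := 8 | result -8
-7 != -8, so the rewrite changes behavior.
verdict: not equivalent; witness: base=-5, step=2


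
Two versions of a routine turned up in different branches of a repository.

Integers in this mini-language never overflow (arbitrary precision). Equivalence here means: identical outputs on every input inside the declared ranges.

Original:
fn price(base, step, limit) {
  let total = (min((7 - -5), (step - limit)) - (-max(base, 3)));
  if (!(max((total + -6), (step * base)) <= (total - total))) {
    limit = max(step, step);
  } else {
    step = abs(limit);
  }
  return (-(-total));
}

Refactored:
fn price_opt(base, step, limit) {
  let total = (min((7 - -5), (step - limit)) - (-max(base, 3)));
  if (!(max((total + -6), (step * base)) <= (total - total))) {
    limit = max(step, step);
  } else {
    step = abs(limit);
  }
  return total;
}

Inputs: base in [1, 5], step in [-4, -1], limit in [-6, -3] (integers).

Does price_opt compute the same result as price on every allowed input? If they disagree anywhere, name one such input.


Side by side, the visible changes include: same computation, different form.
Tracing base=4, step=-1, limit=-4: price: total := 7 | (!(max((total + -6), (step * base)) <= (total - total))): true | limit := -1 | result 7 | price_opt: total := 7 | (!(max((total + -6), (step * base)) <= (total - total))): true | limit := -1 | result 7 — matching result 7.
Sweeping the whole domain (80 inputs) finds no disagreement.
verdict: equivalent


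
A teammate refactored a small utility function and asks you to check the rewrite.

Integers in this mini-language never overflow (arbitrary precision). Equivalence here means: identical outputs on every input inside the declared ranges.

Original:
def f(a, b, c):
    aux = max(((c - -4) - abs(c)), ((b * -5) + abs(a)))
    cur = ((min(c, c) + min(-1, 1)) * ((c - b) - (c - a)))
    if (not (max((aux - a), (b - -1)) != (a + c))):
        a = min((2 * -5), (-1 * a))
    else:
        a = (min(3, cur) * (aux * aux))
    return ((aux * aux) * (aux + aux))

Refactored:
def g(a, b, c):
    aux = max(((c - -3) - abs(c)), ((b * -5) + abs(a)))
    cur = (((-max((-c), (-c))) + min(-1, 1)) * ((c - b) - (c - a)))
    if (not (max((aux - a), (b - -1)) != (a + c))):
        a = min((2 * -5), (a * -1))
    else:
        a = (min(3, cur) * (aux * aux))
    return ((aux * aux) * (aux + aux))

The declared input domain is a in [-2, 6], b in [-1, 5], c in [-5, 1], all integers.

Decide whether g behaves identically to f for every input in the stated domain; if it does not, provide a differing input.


The rewrite breaks on a=-2, b=0, c=0, where the results are 128 and 54.
f: aux = 4; cur = 2; (not (max((aux - a), (b - -1)) != (a + c))) -> false; a = 32; return 128
g: aux = 3; cur = 2; (not (max((aux - a), (b - -1)) != (a + c))) -> false; a = 18; return 54
verdict: not equivalent; witness: a=-2, b=0, c=0


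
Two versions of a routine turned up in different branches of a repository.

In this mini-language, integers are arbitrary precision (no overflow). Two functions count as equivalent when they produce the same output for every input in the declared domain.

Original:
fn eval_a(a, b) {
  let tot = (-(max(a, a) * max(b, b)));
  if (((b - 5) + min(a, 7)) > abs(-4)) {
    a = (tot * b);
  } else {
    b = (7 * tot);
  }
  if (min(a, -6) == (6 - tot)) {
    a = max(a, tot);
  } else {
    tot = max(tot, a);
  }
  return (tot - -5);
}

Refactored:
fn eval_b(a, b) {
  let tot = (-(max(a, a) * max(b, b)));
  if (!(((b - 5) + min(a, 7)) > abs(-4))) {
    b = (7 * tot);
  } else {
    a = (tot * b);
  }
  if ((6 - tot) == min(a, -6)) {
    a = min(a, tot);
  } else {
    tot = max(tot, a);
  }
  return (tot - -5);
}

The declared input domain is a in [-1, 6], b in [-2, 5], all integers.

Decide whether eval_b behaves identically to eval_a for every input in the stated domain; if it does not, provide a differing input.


Although `max(a, tot)` became `min(a, tot)`, no input in the stated domain can expose it; all 64 inputs agree.
verdict: equivalent


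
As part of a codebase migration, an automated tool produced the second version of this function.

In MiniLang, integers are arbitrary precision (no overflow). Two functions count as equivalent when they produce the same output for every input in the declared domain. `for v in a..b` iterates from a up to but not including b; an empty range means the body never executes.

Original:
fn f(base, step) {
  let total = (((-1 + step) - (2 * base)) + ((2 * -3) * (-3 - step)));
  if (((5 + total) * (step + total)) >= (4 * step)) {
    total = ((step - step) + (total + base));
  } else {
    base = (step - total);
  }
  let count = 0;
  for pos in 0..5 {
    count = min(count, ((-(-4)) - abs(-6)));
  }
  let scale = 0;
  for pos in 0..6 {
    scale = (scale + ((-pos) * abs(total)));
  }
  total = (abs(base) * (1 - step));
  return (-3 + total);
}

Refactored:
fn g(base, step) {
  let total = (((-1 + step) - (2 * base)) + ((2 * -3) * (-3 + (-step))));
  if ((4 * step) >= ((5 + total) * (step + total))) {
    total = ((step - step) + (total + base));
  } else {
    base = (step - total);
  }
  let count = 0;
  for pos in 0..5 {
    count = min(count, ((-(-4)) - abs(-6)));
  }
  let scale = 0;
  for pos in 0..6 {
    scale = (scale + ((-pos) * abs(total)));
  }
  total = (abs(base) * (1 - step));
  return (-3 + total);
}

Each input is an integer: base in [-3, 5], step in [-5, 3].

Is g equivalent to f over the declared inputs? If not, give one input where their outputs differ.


There is a counterexample at base=-3, step=-5: 15 on one side, 39 on the other.
f: total becomes -12; next (((5 + total) * (step + total)) >= (4 * step)) evaluates to true; next total becomes -15; next count becomes 0; next at pos=0:; next count becomes -2; next at pos=1:; next count becomes -2; next at pos=2:; next count becomes -2; next at pos=3:; next count becomes -2; next at pos=4:; next count becomes -2; next scale becomes 0; next at pos=0:; next scale becomes 0; next at pos=1:; next scale becomes -15; next at pos=2:; next scale becomes -45; next at pos=3:; next scale becomes -90; next at pos=4:; next scale becomes -150; next at pos=5:; next scale becomes -225; next total becomes 18; next final value 15
g: total becomes -12; next ((4 * step) >= ((5 + total) * (step + total))) evaluates to false; next base becomes 7; next count becomes 0; next at pos=0:; next count becomes -2; next at pos=1:; next count becomes -2; next at pos=2:; next count becomes -2; next at pos=3:; next count becomes -2; next at pos=4:; next count becomes -2; next scale becomes 0; next at pos=0:; next scale becomes 0; next at pos=1:; next scale becomes -12; next at pos=2:; next scale becomes -36; next at pos=3:; next scale becomes -72; next at pos=4:; next scale becomes -120; next at pos=5:; next scale becomes -180; next total becomes 42; next final value 39
verdict: not equivalent; witness: base=-3, step=-5


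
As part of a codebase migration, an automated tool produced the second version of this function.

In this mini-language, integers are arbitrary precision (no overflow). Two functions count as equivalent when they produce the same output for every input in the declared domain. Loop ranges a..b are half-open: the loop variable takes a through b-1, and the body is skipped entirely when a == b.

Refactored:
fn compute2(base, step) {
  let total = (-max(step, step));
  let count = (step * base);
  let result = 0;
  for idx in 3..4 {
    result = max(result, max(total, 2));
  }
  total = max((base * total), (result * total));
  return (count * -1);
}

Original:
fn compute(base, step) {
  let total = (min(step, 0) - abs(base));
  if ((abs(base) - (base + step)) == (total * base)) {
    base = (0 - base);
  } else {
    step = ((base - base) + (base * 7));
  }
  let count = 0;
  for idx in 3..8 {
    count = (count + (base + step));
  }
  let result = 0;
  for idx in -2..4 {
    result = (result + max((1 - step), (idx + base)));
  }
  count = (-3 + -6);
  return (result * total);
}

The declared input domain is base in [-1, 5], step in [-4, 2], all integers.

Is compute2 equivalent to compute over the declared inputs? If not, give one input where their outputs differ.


Evaluate both at base=-1, step=-4.
compute: total becomes -5; next ((abs(base) - (base + step)) == (total * base)) evaluates to false; next step becomes -7; next count becomes 0; next at idx=3:; next count becomes -8; next at idx=4:; next count becomes -16; next at idx=5:; next count becomes -24; next at idx=6:; next count becomes -32; next at idx=7:; next count becomes -40; next result becomes 0; next at idx=-2:; next result becomes 8; next at idx=-1:; next result becomes 16; next at idx=0:; next result becomes 24; next at idx=1:; next result becomes 32; next at idx=2:; next result becomes 40; next at idx=3:; next result becomes 48; next count becomes -9; next final value -240
compute2: total becomes 4; next count becomes 4; next result becomes 0; next at idx=3:; next result becomes 4; next total becomes 16; next final value -4
-240 vs -4 — the two versions disagree here.
verdict: not equivalent; witness: base=-1, step=-4


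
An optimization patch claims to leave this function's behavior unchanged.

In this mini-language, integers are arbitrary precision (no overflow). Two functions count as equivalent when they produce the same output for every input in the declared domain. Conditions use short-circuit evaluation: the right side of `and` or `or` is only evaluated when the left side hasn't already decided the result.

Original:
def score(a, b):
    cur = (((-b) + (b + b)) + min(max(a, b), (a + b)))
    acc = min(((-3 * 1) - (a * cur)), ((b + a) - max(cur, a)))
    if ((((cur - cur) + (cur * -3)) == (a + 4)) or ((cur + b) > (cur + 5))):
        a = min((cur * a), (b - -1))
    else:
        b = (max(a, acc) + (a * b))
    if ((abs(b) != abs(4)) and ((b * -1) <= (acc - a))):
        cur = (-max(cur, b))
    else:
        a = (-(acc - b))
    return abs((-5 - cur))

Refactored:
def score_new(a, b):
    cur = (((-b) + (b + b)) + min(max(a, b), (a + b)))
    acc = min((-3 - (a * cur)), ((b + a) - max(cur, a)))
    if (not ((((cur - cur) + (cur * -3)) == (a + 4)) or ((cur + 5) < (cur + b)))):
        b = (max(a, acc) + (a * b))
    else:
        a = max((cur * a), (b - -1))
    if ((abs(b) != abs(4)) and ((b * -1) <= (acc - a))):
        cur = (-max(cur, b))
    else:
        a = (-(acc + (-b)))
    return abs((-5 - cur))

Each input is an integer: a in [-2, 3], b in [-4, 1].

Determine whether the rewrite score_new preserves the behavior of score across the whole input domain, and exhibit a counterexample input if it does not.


Not equivalent: a=2, b=-2 separates them (7 vs 3).
score: cur becomes -2; next acc becomes -2; next ((((cur - cur) + (cur * -3)) == (a + 4)) or ((cur + b) > (cur + 5))) evaluates to true; next a becomes -4; next ((abs(b) != abs(4)) and ((b * -1) <= (acc - a))) evaluates to true; next cur becomes 2; next final value 7
score_new: cur becomes -2; next acc becomes -2; next (not ((((cur - cur) + (cur * -3)) == (a + 4)) or ((cur + 5) < (cur + b)))) evaluates to false; next a becomes -1; next ((abs(b) != abs(4)) and ((b * -1) <= (acc - a))) evaluates to false; next a becomes 0; next final value 3
verdict: not equivalent; witness: a=2, b=-2


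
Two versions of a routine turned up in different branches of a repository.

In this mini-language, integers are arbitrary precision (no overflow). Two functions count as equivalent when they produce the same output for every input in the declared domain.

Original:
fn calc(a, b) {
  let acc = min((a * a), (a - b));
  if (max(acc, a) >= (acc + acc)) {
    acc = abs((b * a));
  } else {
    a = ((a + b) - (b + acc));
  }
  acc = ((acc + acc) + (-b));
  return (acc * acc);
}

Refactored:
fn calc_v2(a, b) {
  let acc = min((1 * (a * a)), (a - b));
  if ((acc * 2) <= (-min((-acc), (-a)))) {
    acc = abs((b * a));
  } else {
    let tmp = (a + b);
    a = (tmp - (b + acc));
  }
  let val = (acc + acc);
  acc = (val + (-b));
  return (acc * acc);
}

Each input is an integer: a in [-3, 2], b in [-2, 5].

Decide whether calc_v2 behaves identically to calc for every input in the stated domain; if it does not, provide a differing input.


Differences: min/max/abs usage differs; also arithmetic usage differs; also local variable names differ; also constant usage differs; also statement counts differ; also comparison usage differs — yet all 48 inputs agree.
verdict: equivalent


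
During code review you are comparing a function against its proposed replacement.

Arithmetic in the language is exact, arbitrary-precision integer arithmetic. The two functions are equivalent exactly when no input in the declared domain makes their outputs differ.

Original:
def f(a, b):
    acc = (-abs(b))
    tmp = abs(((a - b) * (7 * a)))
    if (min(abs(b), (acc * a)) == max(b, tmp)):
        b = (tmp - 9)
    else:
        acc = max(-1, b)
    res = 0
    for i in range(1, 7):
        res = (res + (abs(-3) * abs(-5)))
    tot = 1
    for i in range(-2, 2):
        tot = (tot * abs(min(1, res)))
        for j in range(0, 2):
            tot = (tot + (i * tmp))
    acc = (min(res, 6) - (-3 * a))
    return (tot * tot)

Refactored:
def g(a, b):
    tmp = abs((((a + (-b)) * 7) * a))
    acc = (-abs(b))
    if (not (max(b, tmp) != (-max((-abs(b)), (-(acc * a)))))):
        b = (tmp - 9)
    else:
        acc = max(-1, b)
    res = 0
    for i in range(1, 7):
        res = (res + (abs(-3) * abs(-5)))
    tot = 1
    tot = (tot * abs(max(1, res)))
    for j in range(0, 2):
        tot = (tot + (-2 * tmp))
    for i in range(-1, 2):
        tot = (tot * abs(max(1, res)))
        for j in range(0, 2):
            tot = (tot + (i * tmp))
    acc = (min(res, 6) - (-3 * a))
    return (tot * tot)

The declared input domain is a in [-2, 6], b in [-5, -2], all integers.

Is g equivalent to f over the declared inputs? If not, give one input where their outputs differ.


Evaluate both at a=-2, b=-5.
f: acc = -5; tmp = 42; (min(abs(b), (acc * a)) == max(b, tmp)) -> false; acc = -1; res = 0; [i=1]; res = 15; [i=2]; res = 30; [i=3]; res = 45; [i=4]; res = 60; [i=5]; res = 75; [i=6]; res = 90; tot = 1; [i=-2]; tot = 1; [j=0]; tot = -83; [j=1]; tot = -167; [i=-1]; tot = -167; [j=0]; tot = -209; [j=1]; tot = -251; [i=0]; tot = -251; [j=0]; tot = -251; [j=1]; tot = -251; [i=1]; tot = -251; [j=0]; tot = -209; [j=1]; tot = -167; acc = 0; return 27889
g: tmp = 42; acc = -5; (not (max(b, tmp) != (-max((-abs(b)), (-(acc * a)))))) -> false; acc = -1; res = 0; [i=1]; res = 15; [i=2]; res = 30; [i=3]; res = 45; [i=4]; res = 60; [i=5]; res = 75; [i=6]; res = 90; tot = 1; tot = 90; [j=0]; tot = 6; [j=1]; tot = -78; [i=-1]; tot = -7020; [j=0]; tot = -7062; [j=1]; tot = -7104; [i=0]; tot = -639360; [j=0]; tot = -639360; [j=1]; tot = -639360; [i=1]; tot = -57542400; [j=0]; tot = -57542358; [j=1]; tot = -57542316; acc = 0; return 3311118130643856
27889 and 3311118130643856 differ, so these are not the same function on this domain.
verdict: not equivalent; witness: a=-2, b=-5


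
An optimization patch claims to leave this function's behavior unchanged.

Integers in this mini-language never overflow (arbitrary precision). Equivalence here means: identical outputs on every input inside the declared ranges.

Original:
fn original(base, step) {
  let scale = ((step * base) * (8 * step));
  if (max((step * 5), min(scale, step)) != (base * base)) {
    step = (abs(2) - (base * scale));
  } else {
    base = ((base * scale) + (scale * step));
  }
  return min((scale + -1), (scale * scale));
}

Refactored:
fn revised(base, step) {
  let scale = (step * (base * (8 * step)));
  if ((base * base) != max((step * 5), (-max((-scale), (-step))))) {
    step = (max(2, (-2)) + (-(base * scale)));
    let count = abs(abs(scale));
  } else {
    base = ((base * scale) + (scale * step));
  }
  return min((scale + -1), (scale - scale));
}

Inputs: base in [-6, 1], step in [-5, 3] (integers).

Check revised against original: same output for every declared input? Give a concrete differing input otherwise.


Evaluate both at base=1, step=-5.
original: scale becomes 200; next (max((step * 5), min(scale, step)) != (base * base)) evaluates to true; next step becomes -198; next final value 199
revised: scale becomes 200; next ((base * base) != max((step * 5), (-max((-scale), (-step))))) evaluates to true; next step becomes -198; next count becomes 200; next final value 0
199 vs 0 — the two versions disagree here.
verdict: not equivalent; witness: base=1, step=-5


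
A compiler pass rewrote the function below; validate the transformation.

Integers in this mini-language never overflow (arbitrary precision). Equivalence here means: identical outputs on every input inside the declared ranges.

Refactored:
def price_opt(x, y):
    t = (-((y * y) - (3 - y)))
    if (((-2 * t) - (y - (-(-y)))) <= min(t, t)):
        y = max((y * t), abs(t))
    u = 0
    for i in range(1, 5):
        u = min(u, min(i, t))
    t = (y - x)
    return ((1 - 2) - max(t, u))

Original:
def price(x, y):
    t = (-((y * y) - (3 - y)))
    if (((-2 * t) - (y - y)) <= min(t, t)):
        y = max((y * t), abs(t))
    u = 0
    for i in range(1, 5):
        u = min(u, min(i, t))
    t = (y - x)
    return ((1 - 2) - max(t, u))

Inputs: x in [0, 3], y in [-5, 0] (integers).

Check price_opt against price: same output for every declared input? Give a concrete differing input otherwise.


Equivalent — the differences include same computation, different form, yet no declared input distinguishes the two.
As a probe, take x=2, y=0: price runs t becomes 3; next (((-2 * t) - (y - y)) <= min(t, t)) evaluates to true; next y becomes 3; next u becomes 0; next at i=1:; next u becomes 0; next at i=2:; next u becomes 0; next at i=3:; next u becomes 0; next at i=4:; next u becomes 0; next t becomes 1; next final value -2; price_opt runs t becomes 3; next (((-2 * t) - (y - (-(-y)))) <= min(t, t)) evaluates to true; next y becomes 3; next u becomes 0; next at i=1:; next u becomes 0; next at i=2:; next u becomes 0; next at i=3:; next u becomes 0; next at i=4:; next u becomes 0; next t becomes 1; next final value -2; both end at -2.
Sweeping the whole domain (24 inputs) finds no disagreement.
verdict: equivalent


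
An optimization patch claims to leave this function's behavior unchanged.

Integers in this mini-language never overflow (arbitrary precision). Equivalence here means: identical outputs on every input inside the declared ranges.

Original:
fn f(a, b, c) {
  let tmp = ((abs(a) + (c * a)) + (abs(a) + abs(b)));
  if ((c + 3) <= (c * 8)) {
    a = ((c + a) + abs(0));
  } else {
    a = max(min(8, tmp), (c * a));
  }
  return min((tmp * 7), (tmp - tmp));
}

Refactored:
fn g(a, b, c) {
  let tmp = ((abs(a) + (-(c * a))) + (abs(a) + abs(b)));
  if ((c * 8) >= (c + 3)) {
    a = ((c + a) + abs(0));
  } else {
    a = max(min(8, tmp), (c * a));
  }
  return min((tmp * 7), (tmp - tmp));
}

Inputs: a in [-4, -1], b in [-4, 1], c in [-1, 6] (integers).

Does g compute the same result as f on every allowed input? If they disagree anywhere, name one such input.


Evaluate both at a=-4, b=-4, c=4.
f: tmp becomes -4; next ((c + 3) <= (c * 8)) evaluates to true; next a becomes 0; next final value -28
g: tmp becomes 28; next ((c * 8) >= (c + 3)) evaluates to true; next a becomes 0; next final value 0
-28 != 0, so the rewrite changes behavior.
verdict: not equivalent; witness: a=-4, b=-4, c=4


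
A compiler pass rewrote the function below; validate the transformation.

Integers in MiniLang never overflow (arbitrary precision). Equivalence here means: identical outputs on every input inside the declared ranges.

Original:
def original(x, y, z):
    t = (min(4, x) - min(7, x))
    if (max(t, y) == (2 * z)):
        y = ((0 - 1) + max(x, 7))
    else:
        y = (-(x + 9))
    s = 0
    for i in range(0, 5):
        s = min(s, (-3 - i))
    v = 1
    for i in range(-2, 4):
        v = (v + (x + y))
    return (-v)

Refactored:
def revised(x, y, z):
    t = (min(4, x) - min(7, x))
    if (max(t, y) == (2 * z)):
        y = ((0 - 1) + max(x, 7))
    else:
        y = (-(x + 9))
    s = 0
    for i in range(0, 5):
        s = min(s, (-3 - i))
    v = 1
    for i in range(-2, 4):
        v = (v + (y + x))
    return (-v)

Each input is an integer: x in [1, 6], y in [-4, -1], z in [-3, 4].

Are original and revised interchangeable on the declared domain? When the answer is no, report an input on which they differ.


This is a faithful refactor — same computation, different form, but the computed results match everywhere.
Tracing x=6, y=-3, z=3: original: t := -2 | (max(t, y) == (2 * z)): false | y := -15 | s := 0 | iter i=0: | s := -3 | iter i=1: | s := -4 | iter i=2: | s := -5 | iter i=3: | s := -6 | iter i=4: | s := -7 | v := 1 | iter i=-2: | v := -8 | iter i=-1: | v := -17 | iter i=0: | v := -26 | iter i=1: | v := -35 | iter i=2: | v := -44 | iter i=3: | v := -53 | result 53 | revised: t := -2 | (max(t, y) == (2 * z)): false | y := -15 | s := 0 | iter i=0: | s := -3 | iter i=1: | s := -4 | iter i=2: | s := -5 | iter i=3: | s := -6 | iter i=4: | s := -7 | v := 1 | iter i=-2: | v := -8 | iter i=-1: | v := -17 | iter i=0: | v := -26 | iter i=1: | v := -35 | iter i=2: | v := -44 | iter i=3: | v := -53 | result 53 — matching result 53.
Every one of the 192 inputs gives matching results.
verdict: equivalent


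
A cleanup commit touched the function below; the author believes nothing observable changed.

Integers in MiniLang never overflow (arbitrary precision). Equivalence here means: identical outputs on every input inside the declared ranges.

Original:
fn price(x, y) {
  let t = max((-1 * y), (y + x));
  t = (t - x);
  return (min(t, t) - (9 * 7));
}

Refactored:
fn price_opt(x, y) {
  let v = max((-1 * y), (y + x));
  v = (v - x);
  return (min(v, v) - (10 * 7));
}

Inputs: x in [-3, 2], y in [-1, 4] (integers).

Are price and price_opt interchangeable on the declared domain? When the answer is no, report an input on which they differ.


The rewrite breaks on x=-3, y=-1, where the results are -59 and -66.
price: t becomes 1; next t becomes 4; next final value -59
price_opt: v becomes 1; next v becomes 4; next final value -66
verdict: not equivalent; witness: x=-3, y=-1


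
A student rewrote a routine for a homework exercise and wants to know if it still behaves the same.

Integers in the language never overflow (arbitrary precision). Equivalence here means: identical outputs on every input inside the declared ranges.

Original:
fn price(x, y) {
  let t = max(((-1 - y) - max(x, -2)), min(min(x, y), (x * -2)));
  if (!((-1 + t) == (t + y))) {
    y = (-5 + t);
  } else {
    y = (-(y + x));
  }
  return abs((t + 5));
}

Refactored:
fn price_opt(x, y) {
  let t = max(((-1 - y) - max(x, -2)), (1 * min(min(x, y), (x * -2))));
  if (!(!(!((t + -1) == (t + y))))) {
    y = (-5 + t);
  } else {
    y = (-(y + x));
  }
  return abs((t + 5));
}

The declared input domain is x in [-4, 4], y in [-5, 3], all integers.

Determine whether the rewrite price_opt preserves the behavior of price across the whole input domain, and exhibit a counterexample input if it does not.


The two are interchangeable: boolean connective usage differs; constant usage differs; arithmetic usage differs, and every declared input agrees.
Spot check at x=-3, y=-2 — price: t := 3 | (!((-1 + t) == (t + y))): true | y := -2 | result 8. price_opt: t := 3 | (!(!(!((t + -1) == (t + y))))): true | y := -2 | result 8. Both give 8.
Across all 81 domain points the two functions coincide.
verdict: equivalent


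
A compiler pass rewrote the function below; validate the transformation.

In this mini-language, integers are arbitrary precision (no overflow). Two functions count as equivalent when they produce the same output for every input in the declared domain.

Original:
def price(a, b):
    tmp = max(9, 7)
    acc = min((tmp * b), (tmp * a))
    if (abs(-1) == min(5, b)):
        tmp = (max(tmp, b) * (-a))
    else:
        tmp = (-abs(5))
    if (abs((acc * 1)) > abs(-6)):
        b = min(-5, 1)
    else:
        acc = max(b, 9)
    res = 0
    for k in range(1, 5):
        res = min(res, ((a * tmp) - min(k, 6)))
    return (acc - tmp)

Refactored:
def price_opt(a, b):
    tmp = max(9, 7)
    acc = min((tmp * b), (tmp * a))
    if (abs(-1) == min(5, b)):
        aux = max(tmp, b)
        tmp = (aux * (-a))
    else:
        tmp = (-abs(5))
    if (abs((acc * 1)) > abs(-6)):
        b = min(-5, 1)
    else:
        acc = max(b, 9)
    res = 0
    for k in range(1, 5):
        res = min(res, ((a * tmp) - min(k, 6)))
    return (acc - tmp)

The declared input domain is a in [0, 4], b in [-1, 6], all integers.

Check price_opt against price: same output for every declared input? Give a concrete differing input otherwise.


Behavior is preserved: although statement counts differ, local variable names differ, the outputs never diverge.
Spot check at a=1, b=1 — price: tmp = 9; acc = 9; (abs(-1) == min(5, b)) -> true; tmp = -9; (abs((acc * 1)) > abs(-6)) -> true; b = -5; res = 0; [k=1]; res = -10; [k=2]; res = -11; [k=3]; res = -12; [k=4]; res = -13; return 18. price_opt: tmp = 9; acc = 9; (abs(-1) == min(5, b)) -> true; aux = 9; tmp = -9; (abs((acc * 1)) > abs(-6)) -> true; b = -5; res = 0; [k=1]; res = -10; [k=2]; res = -11; [k=3]; res = -12; [k=4]; res = -13; return 18. Both give 18.
Sweeping the whole domain (40 inputs) finds no disagreement.
verdict: equivalent


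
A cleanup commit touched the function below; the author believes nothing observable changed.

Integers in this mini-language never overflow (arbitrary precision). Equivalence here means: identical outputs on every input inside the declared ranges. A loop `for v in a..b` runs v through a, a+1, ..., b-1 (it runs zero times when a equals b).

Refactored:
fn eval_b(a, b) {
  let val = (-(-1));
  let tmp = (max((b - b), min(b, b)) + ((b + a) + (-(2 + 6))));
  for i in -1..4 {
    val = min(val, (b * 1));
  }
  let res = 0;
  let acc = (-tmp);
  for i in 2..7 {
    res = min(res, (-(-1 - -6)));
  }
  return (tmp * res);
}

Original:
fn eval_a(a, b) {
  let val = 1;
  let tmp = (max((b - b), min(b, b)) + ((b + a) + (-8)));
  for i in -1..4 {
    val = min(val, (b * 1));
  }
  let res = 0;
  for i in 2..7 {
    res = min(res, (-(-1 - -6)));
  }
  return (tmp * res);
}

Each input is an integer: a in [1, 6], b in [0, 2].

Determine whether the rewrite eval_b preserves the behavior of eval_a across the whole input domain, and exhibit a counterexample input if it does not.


The two versions differ — the changes include arithmetic usage differs, plus statement counts differ, plus local variable names differ, plus constant usage differs.
One worked example (a=6, b=2) — eval_a: val = 1; tmp = 2; [i=-1]; val = 1; [i=0]; val = 1; [i=1]; val = 1; [i=2]; val = 1; [i=3]; val = 1; res = 0; [i=2]; res = -5; [i=3]; res = -5; [i=4]; res = -5; [i=5]; res = -5; [i=6]; res = -5; return -10; eval_b: val = 1; tmp = 2; [i=-1]; val = 1; [i=0]; val = 1; [i=1]; val = 1; [i=2]; val = 1; [i=3]; val = 1; res = 0; acc = -2; [i=2]; res = -5; [i=3]; res = -5; [i=4]; res = -5; [i=5]; res = -5; [i=6]; res = -5; return -10; agreement on -10.
Across all 18 domain points the two functions coincide.
verdict: equivalent


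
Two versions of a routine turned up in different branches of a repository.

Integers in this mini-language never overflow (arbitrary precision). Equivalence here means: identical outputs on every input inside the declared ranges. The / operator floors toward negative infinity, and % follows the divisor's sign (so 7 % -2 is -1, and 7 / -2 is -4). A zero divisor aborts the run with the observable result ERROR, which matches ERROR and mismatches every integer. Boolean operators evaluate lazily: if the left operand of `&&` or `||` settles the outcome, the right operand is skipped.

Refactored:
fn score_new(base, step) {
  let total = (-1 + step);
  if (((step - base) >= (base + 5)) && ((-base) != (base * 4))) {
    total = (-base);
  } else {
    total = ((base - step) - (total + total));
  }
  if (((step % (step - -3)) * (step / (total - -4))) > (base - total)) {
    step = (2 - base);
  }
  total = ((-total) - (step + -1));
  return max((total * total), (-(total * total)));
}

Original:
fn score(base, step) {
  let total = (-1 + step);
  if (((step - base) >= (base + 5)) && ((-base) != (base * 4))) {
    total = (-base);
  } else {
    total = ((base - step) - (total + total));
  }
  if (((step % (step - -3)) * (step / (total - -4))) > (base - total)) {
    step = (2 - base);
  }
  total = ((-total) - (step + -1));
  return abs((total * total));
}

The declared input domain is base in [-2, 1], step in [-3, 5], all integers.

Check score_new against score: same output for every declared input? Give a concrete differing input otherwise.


This is a faithful refactor — arithmetic usage differs, and min/max/abs usage differs, but the computed results match everywhere.
As a probe, take base=-2, step=2: score runs total = 1; (((step - base) >= (base + 5)) && ((-base) != (base * 4))) -> true; total = 2; (((step % (step - -3)) * (step / (total - -4))) > (base - total)) -> true; step = 4; total = -5; return 25; score_new runs total = 1; (((step - base) >= (base + 5)) && ((-base) != (base * 4))) -> true; total = 2; (((step % (step - -3)) * (step / (total - -4))) > (base - total)) -> true; step = 4; total = -5; return 25; both end at 25.
Across all 36 domain points the two functions coincide.
verdict: equivalent


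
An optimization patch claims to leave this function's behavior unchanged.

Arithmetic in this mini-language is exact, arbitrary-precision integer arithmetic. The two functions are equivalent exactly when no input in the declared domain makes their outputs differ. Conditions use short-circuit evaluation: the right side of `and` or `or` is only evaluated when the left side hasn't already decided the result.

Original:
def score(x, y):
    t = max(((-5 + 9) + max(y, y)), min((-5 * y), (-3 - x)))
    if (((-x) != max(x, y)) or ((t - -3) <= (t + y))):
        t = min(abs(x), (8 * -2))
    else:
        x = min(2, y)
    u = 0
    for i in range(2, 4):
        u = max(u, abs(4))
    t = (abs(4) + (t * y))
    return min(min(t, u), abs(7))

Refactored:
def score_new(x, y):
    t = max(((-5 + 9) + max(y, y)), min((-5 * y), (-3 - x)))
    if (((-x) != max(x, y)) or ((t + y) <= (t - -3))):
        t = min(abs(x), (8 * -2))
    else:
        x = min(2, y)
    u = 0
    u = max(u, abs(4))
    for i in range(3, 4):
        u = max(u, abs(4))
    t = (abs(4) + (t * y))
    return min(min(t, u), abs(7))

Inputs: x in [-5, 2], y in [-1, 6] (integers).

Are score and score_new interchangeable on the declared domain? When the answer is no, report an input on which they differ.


There is a counterexample at x=-5, y=5: -76 on one side, 4 on the other.
score: t := 9 | (((-x) != max(x, y)) or ((t - -3) <= (t + y))): true | t := -16 | u := 0 | iter i=2: | u := 4 | iter i=3: | u := 4 | t := -76 | result -76
score_new: t := 9 | (((-x) != max(x, y)) or ((t + y) <= (t - -3))): false | x := 2 | u := 0 | u := 4 | iter i=3: | u := 4 | t := 49 | result 4
verdict: not equivalent; witness: x=-5, y=5


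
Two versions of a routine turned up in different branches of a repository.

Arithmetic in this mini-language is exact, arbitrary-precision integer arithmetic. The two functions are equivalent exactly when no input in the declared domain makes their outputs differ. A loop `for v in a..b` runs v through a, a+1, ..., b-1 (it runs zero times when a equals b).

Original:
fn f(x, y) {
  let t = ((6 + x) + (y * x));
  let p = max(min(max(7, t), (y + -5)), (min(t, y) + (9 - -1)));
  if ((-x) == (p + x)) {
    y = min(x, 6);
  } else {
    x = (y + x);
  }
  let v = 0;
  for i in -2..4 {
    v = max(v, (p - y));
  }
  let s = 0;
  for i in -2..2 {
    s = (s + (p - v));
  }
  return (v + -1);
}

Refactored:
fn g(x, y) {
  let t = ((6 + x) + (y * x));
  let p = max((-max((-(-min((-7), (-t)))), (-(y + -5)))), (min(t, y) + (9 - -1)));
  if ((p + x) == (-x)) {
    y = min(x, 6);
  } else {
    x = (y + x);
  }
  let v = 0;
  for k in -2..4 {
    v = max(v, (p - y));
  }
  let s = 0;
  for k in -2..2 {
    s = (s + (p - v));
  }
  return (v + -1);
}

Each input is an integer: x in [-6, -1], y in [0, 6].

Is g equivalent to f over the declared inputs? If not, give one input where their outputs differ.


This is a faithful refactor — local variable names differ, but the computed results match everywhere.
One worked example (x=-4, y=0) — f: t=2, then p=10, then ((-x) == (p + x)) is false, then x=-4, then v=0, then (i=-2), then v=10, then (i=-1), then v=10, then (i=0), then v=10, then (i=1), then v=10, then (i=2), then v=10, then (i=3), then v=10, then s=0, then (i=-2), then s=0, then (i=-1), then s=0, then (i=0), then s=0, then (i=1), then s=0, then returns 9; g: t=2, then p=10, then ((p + x) == (-x)) is false, then x=-4, then v=0, then (k=-2), then v=10, then (k=-1), then v=10, then (k=0), then v=10, then (k=1), then v=10, then (k=2), then v=10, then (k=3), then v=10, then s=0, then (k=-2), then s=0, then (k=-1), then s=0, then (k=0), then s=0, then (k=1), then s=0, then returns 9; agreement on 9.
Sweeping the whole domain (42 inputs) finds no disagreement.
verdict: equivalent


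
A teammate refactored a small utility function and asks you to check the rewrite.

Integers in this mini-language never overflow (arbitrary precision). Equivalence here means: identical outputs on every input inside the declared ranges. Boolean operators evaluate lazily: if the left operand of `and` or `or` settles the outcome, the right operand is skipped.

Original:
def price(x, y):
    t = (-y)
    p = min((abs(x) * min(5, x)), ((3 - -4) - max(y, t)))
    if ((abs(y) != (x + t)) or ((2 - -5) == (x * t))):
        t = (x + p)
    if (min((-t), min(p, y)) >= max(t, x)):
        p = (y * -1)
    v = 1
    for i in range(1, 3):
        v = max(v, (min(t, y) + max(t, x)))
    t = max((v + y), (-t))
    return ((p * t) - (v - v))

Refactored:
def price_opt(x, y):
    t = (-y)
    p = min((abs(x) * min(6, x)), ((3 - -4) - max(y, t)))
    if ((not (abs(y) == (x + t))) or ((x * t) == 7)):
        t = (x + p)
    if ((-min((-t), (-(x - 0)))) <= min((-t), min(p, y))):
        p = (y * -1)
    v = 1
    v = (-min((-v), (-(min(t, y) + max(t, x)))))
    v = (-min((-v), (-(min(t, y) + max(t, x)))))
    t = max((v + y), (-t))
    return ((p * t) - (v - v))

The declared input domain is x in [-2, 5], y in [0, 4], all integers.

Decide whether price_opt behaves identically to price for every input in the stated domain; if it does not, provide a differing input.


The suspicious edit (`5` became `6`) never changes the result for any input inside the declared domain.
Tracing x=4, y=3: price: t = -3; p = 4; ((abs(y) != (x + t)) or ((2 - -5) == (x * t))) -> true; t = 8; (min((-t), min(p, y)) >= max(t, x)) -> false; v = 1; [i=1]; v = 11; [i=2]; v = 11; t = 14; return 56 | price_opt: t = -3; p = 4; ((not (abs(y) == (x + t))) or ((x * t) == 7)) -> true; t = 8; ((-min((-t), (-(x - 0)))) <= min((-t), min(p, y))) -> false; v = 1; v = 11; v = 11; t = 14; return 56 — matching result 56.
An exhaustive pass over the 40 declared inputs shows identical outputs.
verdict: equivalent


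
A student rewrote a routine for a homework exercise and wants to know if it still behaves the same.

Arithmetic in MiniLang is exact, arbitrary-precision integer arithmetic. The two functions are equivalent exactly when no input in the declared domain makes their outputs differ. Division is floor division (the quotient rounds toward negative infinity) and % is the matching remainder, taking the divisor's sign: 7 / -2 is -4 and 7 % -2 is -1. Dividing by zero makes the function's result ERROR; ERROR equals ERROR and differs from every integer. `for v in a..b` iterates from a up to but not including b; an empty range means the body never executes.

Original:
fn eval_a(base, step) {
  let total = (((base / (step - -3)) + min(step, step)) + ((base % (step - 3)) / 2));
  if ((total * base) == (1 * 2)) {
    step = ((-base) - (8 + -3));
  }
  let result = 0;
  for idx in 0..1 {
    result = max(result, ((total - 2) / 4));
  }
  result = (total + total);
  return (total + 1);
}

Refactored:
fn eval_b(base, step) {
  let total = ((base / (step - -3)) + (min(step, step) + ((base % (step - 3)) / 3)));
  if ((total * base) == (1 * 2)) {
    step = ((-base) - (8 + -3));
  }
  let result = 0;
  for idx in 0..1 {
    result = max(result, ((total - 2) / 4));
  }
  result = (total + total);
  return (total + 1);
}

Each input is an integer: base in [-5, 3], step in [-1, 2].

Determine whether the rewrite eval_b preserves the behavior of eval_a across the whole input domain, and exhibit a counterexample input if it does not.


The rewrite breaks on base=-3, step=-1, where the results are -4 and -3.
eval_a: total becomes -5; next ((total * base) == (1 * 2)) evaluates to false; next result becomes 0; next at idx=0:; next result becomes 0; next result becomes -10; next final value -4
eval_b: total becomes -4; next ((total * base) == (1 * 2)) evaluates to false; next result becomes 0; next at idx=0:; next result becomes 0; next result becomes -8; next final value -3
verdict: not equivalent; witness: base=-3, step=-1
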